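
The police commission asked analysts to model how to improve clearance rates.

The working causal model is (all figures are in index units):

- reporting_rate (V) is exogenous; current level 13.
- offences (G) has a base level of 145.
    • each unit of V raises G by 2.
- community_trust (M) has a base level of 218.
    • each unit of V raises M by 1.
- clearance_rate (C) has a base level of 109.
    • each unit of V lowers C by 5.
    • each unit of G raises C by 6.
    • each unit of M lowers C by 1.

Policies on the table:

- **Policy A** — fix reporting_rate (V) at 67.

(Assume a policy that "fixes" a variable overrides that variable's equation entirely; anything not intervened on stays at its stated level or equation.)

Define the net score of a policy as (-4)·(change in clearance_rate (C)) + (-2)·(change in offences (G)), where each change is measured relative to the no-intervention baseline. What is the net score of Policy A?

-1512

Baseline:
  V = 13
  G = 145 + 2·13 = 171
  M = 218 + 13 = 231
  C = 109 − 5·13 + 6·171 − 231 = 839
Policy A (V := 67):
  V = 67
  G = 145 + 2·67 = 279
  M = 218 + 67 = 285
  C = 109 − 5·67 + 6·279 − 285 = 1163
ΔC = 1163 − 839 = 324; ΔG = 279 − 171 = 108
Score = (-4)·324 + (-2)·108 = -1512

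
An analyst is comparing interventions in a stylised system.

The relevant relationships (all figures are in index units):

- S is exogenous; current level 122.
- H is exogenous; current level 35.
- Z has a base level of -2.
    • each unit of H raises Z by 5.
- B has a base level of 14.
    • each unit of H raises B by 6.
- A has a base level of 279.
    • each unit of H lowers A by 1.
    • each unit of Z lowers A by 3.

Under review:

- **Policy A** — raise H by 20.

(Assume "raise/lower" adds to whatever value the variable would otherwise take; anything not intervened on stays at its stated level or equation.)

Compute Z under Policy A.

Policy A (H + 20):
  H = 35 + 20 = 55
  Z = -2 + 5·55 = 273

273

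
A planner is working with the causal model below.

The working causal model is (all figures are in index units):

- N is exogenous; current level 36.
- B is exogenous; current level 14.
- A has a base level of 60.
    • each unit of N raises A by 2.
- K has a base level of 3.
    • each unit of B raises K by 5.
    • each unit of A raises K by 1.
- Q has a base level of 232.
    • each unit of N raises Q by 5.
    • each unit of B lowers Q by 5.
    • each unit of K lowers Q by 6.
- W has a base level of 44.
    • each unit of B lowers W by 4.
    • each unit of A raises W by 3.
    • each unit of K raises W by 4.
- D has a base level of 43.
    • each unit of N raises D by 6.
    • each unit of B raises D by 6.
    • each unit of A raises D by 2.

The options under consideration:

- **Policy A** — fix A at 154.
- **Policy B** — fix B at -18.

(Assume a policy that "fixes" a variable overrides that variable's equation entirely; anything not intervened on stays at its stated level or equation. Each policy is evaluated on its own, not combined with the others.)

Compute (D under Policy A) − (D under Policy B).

236

Policy A (A := 154):
  N = 36
  B = 14
  A = 154
  D = 43 + 6·36 + 6·14 + 2·154 = 651
Policy B (B := -18):
  N = 36
  B = -18
  A = 60 + 2·36 = 132
  D = 43 + 6·36 + 6·(-18) + 2·132 = 415
D: 651 − 415 = 236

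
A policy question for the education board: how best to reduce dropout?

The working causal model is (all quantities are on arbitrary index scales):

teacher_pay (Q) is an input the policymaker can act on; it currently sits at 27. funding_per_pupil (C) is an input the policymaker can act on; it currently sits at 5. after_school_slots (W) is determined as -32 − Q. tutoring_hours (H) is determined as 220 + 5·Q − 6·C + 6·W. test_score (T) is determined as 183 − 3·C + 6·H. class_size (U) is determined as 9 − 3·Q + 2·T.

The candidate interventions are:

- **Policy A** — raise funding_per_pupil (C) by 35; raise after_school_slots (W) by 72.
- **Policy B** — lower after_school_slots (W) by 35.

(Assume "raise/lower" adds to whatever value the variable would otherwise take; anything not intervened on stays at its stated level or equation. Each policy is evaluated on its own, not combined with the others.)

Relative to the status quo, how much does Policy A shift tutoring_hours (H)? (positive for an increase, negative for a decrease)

Baseline:
  Q = 27
  C = 5
  W = -32 − 27 = -59
  H = 220 + 5·27 − 6·5 + 6·(-59) = -29
Policy A (C + 35, W + 72):
  Q = 27
  C = 5 + 35 = 40
  W = -32 − 27 (+72 from intervention) = 13
  H = 220 + 5·27 − 6·40 + 6·13 = 193
Change in H: 193 − (-29) = 222

222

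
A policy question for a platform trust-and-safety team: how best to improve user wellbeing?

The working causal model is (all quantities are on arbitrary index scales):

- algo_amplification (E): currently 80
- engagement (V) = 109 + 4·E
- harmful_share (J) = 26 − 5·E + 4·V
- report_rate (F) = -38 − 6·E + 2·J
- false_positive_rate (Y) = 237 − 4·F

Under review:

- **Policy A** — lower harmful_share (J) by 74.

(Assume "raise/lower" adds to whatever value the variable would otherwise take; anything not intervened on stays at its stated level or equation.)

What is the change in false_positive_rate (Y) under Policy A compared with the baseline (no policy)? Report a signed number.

592

Baseline:
  E = 80
  V = 109 + 4·80 = 429
  J = 26 − 5·80 + 4·429 = 1342
  F = -38 − 6·80 + 2·1342 = 2166
  Y = 237 − 4·2166 = -8427
Policy A (J − 74):
  E = 80
  V = 109 + 4·80 = 429
  J = 26 − 5·80 + 4·429 (−74 from intervention) = 1268
  F = -38 − 6·80 + 2·1268 = 2018
  Y = 237 − 4·2018 = -7835
Change in Y: -7835 − (-8427) = 592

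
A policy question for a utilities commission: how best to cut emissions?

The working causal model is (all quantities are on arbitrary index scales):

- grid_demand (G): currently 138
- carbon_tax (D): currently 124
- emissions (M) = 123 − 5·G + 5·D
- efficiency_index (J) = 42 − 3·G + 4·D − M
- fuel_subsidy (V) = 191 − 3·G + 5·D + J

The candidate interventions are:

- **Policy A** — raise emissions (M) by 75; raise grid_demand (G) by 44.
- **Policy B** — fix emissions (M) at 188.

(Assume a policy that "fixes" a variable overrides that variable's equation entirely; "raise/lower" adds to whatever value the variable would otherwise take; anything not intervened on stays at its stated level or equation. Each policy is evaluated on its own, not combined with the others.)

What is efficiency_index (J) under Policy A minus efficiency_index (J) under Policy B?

148

Policy A (M + 75, G + 44):
  G = 138 + 44 = 182
  D = 124
  M = 123 − 5·182 + 5·124 (+75 from intervention) = -92
  J = 42 − 3·182 + 4·124 − (-92) = 84
Policy B (M := 188):
  G = 138
  D = 124
  M = 188
  J = 42 − 3·138 + 4·124 − 188 = -64
J: 84 − (-64) = 148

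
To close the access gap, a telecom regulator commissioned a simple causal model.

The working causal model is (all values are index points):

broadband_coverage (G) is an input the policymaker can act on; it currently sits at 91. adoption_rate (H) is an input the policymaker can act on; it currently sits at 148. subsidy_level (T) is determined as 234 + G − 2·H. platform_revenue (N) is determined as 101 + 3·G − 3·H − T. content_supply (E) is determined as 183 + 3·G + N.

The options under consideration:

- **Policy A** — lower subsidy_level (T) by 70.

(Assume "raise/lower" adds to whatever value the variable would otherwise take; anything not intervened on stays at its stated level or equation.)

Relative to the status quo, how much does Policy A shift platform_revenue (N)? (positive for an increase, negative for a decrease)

70

Baseline:
  G = 91
  H = 148
  T = 234 + 91 − 2·148 = 29
  N = 101 + 3·91 − 3·148 − 29 = -99
Policy A (T − 70):
  G = 91
  H = 148
  T = 234 + 91 − 2·148 (−70 from intervention) = -41
  N = 101 + 3·91 − 3·148 − (-41) = -29
Change in N: -29 − (-99) = 70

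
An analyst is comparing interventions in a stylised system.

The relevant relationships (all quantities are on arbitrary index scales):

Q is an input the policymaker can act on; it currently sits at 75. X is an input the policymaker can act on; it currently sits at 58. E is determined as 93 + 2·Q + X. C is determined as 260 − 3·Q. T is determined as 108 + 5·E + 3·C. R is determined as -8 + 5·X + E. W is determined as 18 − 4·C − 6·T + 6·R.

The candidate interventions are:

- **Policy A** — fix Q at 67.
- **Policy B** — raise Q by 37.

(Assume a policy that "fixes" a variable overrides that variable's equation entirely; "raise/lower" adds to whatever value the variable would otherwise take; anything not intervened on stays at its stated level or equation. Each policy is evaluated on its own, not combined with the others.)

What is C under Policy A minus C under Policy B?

135

Policy A (Q := 67):
  Q = 67
  C = 260 − 3·67 = 59
Policy B (Q + 37):
  Q = 75 + 37 = 112
  C = 260 − 3·112 = -76
C: 59 − (-76) = 135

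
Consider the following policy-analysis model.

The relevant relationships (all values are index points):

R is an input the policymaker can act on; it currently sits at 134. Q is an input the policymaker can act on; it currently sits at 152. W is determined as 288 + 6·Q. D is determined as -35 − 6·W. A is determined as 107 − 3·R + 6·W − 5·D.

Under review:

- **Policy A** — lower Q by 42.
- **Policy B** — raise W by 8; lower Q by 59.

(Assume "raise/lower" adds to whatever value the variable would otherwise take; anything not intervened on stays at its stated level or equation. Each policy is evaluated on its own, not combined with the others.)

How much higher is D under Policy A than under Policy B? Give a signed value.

Policy A (Q − 42):
  Q = 152 − 42 = 110
  W = 288 + 6·110 = 948
  D = -35 − 6·948 = -5723
Policy B (W + 8, Q − 59):
  Q = 152 − 59 = 93
  W = 288 + 6·93 (+8 from intervention) = 854
  D = -35 − 6·854 = -5159
D: -5723 − (-5159) = -564

-564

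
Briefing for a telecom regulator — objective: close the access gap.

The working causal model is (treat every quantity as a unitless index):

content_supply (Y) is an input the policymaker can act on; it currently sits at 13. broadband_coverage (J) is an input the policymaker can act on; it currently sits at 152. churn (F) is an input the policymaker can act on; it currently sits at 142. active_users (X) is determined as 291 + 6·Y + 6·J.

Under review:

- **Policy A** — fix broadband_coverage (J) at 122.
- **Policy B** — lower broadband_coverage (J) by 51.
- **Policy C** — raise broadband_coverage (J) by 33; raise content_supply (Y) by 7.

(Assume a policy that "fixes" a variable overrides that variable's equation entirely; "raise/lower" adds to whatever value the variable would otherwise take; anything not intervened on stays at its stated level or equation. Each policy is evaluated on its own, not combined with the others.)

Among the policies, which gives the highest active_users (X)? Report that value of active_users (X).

Policy A (J := 122):
  Y = 13
  J = 122
  X = 291 + 6·13 + 6·122 = 1101
Policy B (J − 51):
  Y = 13
  J = 152 − 51 = 101
  X = 291 + 6·13 + 6·101 = 975
Policy C (J + 33, Y + 7):
  Y = 13 + 7 = 20
  J = 152 + 33 = 185
  X = 291 + 6·20 + 6·185 = 1521
Comparing — Policy A: X=1101, Policy B: X=975, Policy C: X=1521. Highest is 1521 (Policy C).

1521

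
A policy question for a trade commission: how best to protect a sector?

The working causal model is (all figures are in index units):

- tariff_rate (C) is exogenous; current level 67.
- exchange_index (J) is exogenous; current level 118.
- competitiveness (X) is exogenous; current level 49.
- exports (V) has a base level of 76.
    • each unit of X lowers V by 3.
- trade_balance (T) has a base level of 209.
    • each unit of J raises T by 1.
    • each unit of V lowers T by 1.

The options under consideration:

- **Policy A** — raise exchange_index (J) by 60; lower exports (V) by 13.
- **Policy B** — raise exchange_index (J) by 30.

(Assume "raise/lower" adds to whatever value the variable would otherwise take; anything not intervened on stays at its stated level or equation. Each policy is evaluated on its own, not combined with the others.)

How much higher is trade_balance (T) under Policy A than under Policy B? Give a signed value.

Policy A (J + 60, V − 13):
  J = 118 + 60 = 178
  X = 49
  V = 76 − 3·49 (−13 from intervention) = -84
  T = 209 + 178 − (-84) = 471
Policy B (J + 30):
  J = 118 + 30 = 148
  X = 49
  V = 76 − 3·49 = -71
  T = 209 + 148 − (-71) = 428
T: 471 − 428 = 43

43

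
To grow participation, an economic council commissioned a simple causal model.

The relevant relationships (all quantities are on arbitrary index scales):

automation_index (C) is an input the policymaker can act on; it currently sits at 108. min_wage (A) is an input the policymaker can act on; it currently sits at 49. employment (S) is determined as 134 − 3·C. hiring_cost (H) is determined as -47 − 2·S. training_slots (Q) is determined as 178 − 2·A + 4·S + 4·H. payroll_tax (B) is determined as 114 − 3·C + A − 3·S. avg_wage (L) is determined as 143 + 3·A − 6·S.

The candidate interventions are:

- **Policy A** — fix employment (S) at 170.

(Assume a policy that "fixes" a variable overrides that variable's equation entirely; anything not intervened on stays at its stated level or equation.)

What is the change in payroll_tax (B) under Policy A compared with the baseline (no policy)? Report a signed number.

-1080

Baseline:
  C = 108
  A = 49
  S = 134 − 3·108 = -190
  B = 114 − 3·108 + 49 − 3·(-190) = 409
Policy A (S := 170):
  C = 108
  A = 49
  S = 170
  B = 114 − 3·108 + 49 − 3·170 = -671
Change in B: -671 − 409 = -1080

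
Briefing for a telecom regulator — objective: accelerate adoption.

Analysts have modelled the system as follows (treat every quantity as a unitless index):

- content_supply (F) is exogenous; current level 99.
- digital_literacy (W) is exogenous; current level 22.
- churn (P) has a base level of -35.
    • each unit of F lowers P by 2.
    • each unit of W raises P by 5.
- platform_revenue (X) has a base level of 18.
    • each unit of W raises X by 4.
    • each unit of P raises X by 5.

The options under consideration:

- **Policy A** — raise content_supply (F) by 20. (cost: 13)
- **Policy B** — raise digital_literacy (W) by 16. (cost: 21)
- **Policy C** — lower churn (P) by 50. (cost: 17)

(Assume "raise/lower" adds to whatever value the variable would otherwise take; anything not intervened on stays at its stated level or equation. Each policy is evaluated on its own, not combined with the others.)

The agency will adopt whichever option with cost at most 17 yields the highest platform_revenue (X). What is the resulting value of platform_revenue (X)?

-709

Policy A (F + 20):
  F = 99 + 20 = 119
  W = 22
  P = -35 − 2·119 + 5·22 = -163
  X = 18 + 4·22 + 5·(-163) = -709
Policy C (P − 50):
  F = 99
  W = 22
  P = -35 − 2·99 + 5·22 (−50 from intervention) = -173
  X = 18 + 4·22 + 5·(-173) = -759
Comparing — Policy A: X=-709, Policy C: X=-759. Highest is -709 (Policy A).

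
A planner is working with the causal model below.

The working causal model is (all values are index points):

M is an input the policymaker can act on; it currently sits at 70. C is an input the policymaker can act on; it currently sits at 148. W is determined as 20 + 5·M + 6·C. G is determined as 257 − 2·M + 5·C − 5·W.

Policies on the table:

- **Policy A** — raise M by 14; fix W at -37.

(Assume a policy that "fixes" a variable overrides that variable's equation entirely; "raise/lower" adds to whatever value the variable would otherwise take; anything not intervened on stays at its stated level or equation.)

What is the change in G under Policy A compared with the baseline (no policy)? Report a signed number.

Baseline:
  M = 70
  C = 148
  W = 20 + 5·70 + 6·148 = 1258
  G = 257 − 2·70 + 5·148 − 5·1258 = -5433
Policy A (M + 14, W := -37):
  M = 70 + 14 = 84
  C = 148
  W = -37
  G = 257 − 2·84 + 5·148 − 5·(-37) = 1014
Change in G: 1014 − (-5433) = 6447

6447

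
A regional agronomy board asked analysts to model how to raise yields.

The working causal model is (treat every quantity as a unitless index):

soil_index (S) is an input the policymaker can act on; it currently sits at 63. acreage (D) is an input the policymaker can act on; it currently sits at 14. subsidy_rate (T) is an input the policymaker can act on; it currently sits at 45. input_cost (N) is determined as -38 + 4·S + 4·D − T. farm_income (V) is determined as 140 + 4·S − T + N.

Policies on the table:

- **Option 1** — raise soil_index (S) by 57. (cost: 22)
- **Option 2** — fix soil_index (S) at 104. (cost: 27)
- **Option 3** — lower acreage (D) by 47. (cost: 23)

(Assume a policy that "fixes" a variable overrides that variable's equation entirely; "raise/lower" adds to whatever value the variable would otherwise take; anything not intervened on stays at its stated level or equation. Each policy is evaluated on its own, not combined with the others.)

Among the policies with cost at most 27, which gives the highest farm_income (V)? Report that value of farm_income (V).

1028

Option 1 (S + 57):
  S = 63 + 57 = 120
  D = 14
  T = 45
  N = -38 + 4·120 + 4·14 − 45 = 453
  V = 140 + 4·120 − 45 + 453 = 1028
Option 2 (S := 104):
  S = 104
  D = 14
  T = 45
  N = -38 + 4·104 + 4·14 − 45 = 389
  V = 140 + 4·104 − 45 + 389 = 900
Option 3 (D − 47):
  S = 63
  D = 14 − 47 = -33
  T = 45
  N = -38 + 4·63 + 4·(-33) − 45 = 37
  V = 140 + 4·63 − 45 + 37 = 384
Comparing — Option 1: V=1028, Option 2: V=900, Option 3: V=384. Highest is 1028 (Option 1).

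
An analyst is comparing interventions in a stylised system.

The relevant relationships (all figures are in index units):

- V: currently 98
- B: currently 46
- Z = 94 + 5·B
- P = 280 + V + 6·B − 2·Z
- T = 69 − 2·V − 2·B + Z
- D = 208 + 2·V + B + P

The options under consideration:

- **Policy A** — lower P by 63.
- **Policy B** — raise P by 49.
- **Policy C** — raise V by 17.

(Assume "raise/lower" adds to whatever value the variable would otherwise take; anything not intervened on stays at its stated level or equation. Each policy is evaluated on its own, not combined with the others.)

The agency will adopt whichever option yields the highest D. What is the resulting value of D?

507

Policy A (P − 63):
  V = 98
  B = 46
  Z = 94 + 5·46 = 324
  P = 280 + 98 + 6·46 − 2·324 (−63 from intervention) = -57
  D = 208 + 2·98 + 46 + (-57) = 393
Policy B (P + 49):
  V = 98
  B = 46
  Z = 94 + 5·46 = 324
  P = 280 + 98 + 6·46 − 2·324 (+49 from intervention) = 55
  D = 208 + 2·98 + 46 + 55 = 505
Policy C (V + 17):
  V = 98 + 17 = 115
  B = 46
  Z = 94 + 5·46 = 324
  P = 280 + 115 + 6·46 − 2·324 = 23
  D = 208 + 2·115 + 46 + 23 = 507
Comparing — Policy A: D=393, Policy B: D=505, Policy C: D=507. Highest is 507 (Policy C).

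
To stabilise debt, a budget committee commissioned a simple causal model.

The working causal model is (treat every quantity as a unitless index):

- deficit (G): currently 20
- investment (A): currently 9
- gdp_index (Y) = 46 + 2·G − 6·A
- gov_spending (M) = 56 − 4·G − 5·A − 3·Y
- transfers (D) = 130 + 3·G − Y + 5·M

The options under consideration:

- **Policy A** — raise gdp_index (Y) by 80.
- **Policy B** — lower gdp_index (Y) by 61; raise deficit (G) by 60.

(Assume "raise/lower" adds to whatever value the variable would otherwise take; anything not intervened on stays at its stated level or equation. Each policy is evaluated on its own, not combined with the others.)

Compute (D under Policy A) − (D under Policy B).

684

Policy A (Y + 80):
  G = 20
  A = 9
  Y = 46 + 2·20 − 6·9 (+80 from intervention) = 112
  M = 56 − 4·20 − 5·9 − 3·112 = -405
  D = 130 + 3·20 − 112 + 5·(-405) = -1947
Policy B (Y − 61, G + 60):
  G = 20 + 60 = 80
  A = 9
  Y = 46 + 2·80 − 6·9 (−61 from intervention) = 91
  M = 56 − 4·80 − 5·9 − 3·91 = -582
  D = 130 + 3·80 − 91 + 5·(-582) = -2631
D: -1947 − (-2631) = 684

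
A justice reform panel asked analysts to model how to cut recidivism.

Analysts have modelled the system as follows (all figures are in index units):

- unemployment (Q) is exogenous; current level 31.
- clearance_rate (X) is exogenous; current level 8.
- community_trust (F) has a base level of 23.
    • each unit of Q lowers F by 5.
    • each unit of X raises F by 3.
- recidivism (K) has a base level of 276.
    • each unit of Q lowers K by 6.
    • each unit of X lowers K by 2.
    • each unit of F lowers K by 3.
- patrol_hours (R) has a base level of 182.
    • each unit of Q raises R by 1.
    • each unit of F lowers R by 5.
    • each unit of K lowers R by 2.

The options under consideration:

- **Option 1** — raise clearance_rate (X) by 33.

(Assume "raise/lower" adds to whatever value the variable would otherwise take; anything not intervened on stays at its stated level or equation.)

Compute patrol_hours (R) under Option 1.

188

Option 1 (X + 33):
  Q = 31
  X = 8 + 33 = 41
  F = 23 − 5·31 + 3·41 = -9
  K = 276 − 6·31 − 2·41 − 3·(-9) = 35
  R = 182 + 31 − 5·(-9) − 2·35 = 188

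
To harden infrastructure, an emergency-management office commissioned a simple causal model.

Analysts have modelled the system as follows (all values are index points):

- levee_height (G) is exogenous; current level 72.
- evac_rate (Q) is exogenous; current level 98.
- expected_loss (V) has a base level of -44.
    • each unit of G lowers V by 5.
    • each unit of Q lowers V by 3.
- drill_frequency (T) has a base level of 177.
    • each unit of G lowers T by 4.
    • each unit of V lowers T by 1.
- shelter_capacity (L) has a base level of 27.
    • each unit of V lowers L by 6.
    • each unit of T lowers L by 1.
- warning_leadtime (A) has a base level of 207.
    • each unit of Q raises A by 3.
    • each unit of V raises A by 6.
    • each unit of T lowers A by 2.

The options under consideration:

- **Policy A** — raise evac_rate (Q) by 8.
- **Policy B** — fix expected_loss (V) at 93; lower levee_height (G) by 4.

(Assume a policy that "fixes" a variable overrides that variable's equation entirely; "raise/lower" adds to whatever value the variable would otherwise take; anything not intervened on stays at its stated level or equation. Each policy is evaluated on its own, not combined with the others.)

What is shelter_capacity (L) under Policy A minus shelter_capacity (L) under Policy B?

4091

Policy A (Q + 8):
  G = 72
  Q = 98 + 8 = 106
  V = -44 − 5·72 − 3·106 = -722
  T = 177 − 4·72 − (-722) = 611
  L = 27 − 6·(-722) − 611 = 3748
Policy B (V := 93, G − 4):
  G = 72 − 4 = 68
  Q = 98
  V = 93
  T = 177 − 4·68 − 93 = -188
  L = 27 − 6·93 − (-188) = -343
L: 3748 − (-343) = 4091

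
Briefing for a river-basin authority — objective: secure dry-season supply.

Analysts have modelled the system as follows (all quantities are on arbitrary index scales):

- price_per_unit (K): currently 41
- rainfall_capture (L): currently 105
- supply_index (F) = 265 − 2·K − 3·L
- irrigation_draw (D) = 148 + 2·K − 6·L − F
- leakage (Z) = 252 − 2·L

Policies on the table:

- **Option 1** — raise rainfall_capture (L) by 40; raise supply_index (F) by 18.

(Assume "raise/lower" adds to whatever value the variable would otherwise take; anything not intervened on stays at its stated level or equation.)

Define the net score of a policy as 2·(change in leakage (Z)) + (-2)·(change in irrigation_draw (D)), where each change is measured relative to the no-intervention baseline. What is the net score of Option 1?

Baseline:
  K = 41
  L = 105
  F = 265 − 2·41 − 3·105 = -132
  D = 148 + 2·41 − 6·105 − (-132) = -268
  Z = 252 − 2·105 = 42
Option 1 (L + 40, F + 18):
  K = 41
  L = 105 + 40 = 145
  F = 265 − 2·41 − 3·145 (+18 from intervention) = -234
  D = 148 + 2·41 − 6·145 − (-234) = -406
  Z = 252 − 2·145 = -38
ΔZ = -38 − 42 = -80; ΔD = -406 − (-268) = -138
Score = 2·(-80) + (-2)·(-138) = 116

116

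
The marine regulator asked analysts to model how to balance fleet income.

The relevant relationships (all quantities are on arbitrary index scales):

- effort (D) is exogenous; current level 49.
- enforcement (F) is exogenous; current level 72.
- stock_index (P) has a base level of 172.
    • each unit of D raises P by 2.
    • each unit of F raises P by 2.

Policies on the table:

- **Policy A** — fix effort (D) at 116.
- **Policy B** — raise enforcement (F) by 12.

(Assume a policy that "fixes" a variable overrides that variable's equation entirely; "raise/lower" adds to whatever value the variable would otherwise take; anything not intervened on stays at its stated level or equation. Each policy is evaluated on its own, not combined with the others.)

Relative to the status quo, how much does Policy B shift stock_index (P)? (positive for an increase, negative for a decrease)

24

Baseline:
  D = 49
  F = 72
  P = 172 + 2·49 + 2·72 = 414
Policy B (F + 12):
  D = 49
  F = 72 + 12 = 84
  P = 172 + 2·49 + 2·84 = 438
Change in P: 438 − 414 = 24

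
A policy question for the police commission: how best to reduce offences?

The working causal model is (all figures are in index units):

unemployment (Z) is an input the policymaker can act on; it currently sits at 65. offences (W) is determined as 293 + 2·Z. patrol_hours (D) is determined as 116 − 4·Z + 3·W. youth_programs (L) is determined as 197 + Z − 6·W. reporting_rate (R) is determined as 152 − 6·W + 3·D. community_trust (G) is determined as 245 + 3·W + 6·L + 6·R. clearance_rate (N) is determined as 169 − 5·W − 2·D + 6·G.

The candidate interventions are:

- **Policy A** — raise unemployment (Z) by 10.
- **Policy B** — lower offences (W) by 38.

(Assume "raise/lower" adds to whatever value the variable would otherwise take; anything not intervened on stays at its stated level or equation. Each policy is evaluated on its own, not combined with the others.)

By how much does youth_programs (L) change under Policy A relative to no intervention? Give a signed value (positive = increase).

Baseline:
  Z = 65
  W = 293 + 2·65 = 423
  L = 197 + 65 − 6·423 = -2276
Policy A (Z + 10):
  Z = 65 + 10 = 75
  W = 293 + 2·75 = 443
  L = 197 + 75 − 6·443 = -2386
Change in L: -2386 − (-2276) = -110

-110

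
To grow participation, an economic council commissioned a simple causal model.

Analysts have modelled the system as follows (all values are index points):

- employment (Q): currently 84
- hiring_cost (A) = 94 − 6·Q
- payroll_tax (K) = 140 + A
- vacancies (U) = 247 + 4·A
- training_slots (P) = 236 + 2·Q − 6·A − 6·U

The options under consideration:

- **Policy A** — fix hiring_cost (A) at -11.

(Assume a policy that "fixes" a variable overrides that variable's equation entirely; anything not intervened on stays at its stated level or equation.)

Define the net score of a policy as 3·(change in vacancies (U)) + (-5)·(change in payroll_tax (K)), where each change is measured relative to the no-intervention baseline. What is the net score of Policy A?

Baseline:
  Q = 84
  A = 94 − 6·84 = -410
  K = 140 + (-410) = -270
  U = 247 + 4·(-410) = -1393
Policy A (A := -11):
  Q = 84
  A = -11
  K = 140 + (-11) = 129
  U = 247 + 4·(-11) = 203
ΔU = 203 − (-1393) = 1596; ΔK = 129 − (-270) = 399
Score = 3·1596 + (-5)·399 = 2793

2793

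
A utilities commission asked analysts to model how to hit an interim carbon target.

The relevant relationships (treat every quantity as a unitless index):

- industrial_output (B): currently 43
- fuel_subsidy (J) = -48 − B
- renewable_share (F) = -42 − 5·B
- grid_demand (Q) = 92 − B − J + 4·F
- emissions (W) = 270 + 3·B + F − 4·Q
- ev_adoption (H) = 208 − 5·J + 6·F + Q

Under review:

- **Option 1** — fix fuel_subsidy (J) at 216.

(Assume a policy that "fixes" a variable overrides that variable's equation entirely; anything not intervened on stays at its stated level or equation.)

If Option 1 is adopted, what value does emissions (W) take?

4922

Option 1 (J := 216):
  B = 43
  J = 216
  F = -42 − 5·43 = -257
  Q = 92 − 43 − 216 + 4·(-257) = -1195
  W = 270 + 3·43 + (-257) − 4·(-1195) = 4922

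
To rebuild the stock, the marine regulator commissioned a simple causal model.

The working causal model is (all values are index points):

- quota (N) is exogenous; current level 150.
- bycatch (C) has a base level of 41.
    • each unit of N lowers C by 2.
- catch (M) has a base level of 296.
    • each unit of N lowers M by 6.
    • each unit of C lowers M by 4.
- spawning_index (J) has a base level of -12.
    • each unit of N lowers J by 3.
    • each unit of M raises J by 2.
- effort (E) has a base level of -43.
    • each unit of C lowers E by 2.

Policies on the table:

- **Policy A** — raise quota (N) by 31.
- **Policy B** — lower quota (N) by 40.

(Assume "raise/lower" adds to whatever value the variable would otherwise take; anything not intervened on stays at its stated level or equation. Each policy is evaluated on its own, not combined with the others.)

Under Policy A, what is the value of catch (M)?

494

Policy A (N + 31):
  N = 150 + 31 = 181
  C = 41 − 2·181 = -321
  M = 296 − 6·181 − 4·(-321) = 494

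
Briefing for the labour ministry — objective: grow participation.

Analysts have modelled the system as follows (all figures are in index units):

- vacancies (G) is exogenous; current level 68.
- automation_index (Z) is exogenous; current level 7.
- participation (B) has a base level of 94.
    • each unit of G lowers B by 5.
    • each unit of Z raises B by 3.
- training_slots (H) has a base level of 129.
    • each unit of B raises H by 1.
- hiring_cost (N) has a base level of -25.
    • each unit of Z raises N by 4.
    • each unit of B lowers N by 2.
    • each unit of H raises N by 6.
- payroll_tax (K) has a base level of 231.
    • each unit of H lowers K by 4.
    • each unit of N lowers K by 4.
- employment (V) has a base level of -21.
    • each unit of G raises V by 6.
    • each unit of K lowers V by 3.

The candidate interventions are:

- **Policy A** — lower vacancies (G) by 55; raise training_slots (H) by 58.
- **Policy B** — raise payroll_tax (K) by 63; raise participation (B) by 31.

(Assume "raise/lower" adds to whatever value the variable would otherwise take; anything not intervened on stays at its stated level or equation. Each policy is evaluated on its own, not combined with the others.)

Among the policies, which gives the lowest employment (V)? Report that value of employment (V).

Policy A (G − 55, H + 58):
  G = 68 − 55 = 13
  Z = 7
  B = 94 − 5·13 + 3·7 = 50
  H = 129 + 50 (+58 from intervention) = 237
  N = -25 + 4·7 − 2·50 + 6·237 = 1325
  K = 231 − 4·237 − 4·1325 = -6017
  V = -21 + 6·13 − 3·(-6017) = 18108
Policy B (K + 63, B + 31):
  G = 68
  Z = 7
  B = 94 − 5·68 + 3·7 (+31 from intervention) = -194
  H = 129 + (-194) = -65
  N = -25 + 4·7 − 2·(-194) + 6·(-65) = 1
  K = 231 − 4·(-65) − 4·1 (+63 from intervention) = 550
  V = -21 + 6·68 − 3·550 = -1263
Comparing — Policy A: V=18108, Policy B: V=-1263. Lowest is -1263 (Policy B).

-1263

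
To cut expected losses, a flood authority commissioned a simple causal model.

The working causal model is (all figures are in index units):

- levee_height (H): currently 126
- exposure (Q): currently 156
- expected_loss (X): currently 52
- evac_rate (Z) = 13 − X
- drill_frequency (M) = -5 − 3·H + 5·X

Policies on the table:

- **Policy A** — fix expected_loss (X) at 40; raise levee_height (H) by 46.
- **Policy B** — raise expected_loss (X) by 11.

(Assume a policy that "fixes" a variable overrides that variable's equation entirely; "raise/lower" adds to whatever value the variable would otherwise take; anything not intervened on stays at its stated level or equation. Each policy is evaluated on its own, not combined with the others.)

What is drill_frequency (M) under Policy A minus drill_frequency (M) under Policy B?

-253

Policy A (X := 40, H + 46):
  H = 126 + 46 = 172
  X = 40
  M = -5 − 3·172 + 5·40 = -321
Policy B (X + 11):
  H = 126
  X = 52 + 11 = 63
  M = -5 − 3·126 + 5·63 = -68
M: -321 − (-68) = -253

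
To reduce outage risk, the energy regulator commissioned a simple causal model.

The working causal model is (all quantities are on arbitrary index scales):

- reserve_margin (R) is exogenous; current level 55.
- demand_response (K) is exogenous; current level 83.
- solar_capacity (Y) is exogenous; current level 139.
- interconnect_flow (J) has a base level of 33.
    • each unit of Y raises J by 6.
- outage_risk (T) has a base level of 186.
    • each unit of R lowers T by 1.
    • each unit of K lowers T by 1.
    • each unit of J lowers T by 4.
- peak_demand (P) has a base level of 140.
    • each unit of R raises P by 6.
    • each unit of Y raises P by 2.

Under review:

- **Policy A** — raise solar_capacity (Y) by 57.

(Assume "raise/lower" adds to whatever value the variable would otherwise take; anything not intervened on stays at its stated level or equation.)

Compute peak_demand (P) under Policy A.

Policy A (Y + 57):
  R = 55
  Y = 139 + 57 = 196
  P = 140 + 6·55 + 2·196 = 862

862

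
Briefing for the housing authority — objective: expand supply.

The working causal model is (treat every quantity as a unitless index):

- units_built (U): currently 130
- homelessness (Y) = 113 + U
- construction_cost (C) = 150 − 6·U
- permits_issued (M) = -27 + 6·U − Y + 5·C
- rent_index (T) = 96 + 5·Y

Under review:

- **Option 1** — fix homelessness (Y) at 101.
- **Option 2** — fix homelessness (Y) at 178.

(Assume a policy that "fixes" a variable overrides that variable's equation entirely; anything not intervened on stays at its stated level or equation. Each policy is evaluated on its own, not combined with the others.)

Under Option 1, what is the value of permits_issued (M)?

-2498

Option 1 (Y := 101):
  U = 130
  Y = 101
  C = 150 − 6·130 = -630
  M = -27 + 6·130 − 101 + 5·(-630) = -2498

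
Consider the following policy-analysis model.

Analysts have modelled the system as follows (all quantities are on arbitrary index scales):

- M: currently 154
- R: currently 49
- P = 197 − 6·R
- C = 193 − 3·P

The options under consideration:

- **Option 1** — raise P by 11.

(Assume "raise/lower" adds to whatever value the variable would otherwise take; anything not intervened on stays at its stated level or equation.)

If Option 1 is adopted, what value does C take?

451

Option 1 (P + 11):
  R = 49
  P = 197 − 6·49 (+11 from intervention) = -86
  C = 193 − 3·(-86) = 451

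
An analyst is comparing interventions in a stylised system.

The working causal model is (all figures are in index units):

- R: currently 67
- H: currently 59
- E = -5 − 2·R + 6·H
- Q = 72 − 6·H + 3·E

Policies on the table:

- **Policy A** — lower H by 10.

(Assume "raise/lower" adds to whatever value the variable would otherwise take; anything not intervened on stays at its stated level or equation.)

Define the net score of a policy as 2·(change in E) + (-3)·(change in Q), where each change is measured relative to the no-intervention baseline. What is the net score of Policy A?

240

Baseline:
  R = 67
  H = 59
  E = -5 − 2·67 + 6·59 = 215
  Q = 72 − 6·59 + 3·215 = 363
Policy A (H − 10):
  R = 67
  H = 59 − 10 = 49
  E = -5 − 2·67 + 6·49 = 155
  Q = 72 − 6·49 + 3·155 = 243
ΔE = 155 − 215 = -60; ΔQ = 243 − 363 = -120
Score = 2·(-60) + (-3)·(-120) = 240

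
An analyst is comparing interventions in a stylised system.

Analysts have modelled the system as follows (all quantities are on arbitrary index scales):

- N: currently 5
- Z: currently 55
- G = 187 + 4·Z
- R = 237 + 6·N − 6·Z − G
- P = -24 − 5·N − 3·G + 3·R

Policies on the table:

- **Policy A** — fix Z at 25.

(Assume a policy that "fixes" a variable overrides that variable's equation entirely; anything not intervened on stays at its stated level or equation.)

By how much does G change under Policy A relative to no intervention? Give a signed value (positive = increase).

-120

Baseline:
  Z = 55
  G = 187 + 4·55 = 407
Policy A (Z := 25):
  Z = 25
  G = 187 + 4·25 = 287
Change in G: 287 − 407 = -120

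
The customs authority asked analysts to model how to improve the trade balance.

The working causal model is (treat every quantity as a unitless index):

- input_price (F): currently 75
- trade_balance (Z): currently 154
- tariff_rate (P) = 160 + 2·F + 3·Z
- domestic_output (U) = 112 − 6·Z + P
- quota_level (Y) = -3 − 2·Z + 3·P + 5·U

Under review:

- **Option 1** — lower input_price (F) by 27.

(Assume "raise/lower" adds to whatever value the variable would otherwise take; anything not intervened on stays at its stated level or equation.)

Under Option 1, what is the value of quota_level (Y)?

Option 1 (F − 27):
  F = 75 − 27 = 48
  Z = 154
  P = 160 + 2·48 + 3·154 = 718
  U = 112 − 6·154 + 718 = -94
  Y = -3 − 2·154 + 3·718 + 5·(-94) = 1373

1373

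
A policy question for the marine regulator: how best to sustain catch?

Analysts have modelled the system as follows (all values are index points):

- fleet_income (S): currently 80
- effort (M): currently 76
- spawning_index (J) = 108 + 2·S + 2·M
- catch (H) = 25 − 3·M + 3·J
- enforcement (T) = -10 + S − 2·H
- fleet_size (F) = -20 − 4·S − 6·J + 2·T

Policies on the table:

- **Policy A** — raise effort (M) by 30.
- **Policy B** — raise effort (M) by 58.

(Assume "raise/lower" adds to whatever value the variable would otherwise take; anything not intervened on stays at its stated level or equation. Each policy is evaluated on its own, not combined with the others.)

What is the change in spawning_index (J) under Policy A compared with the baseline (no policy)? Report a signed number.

60

Baseline:
  S = 80
  M = 76
  J = 108 + 2·80 + 2·76 = 420
Policy A (M + 30):
  S = 80
  M = 76 + 30 = 106
  J = 108 + 2·80 + 2·106 = 480
Change in J: 480 − 420 = 60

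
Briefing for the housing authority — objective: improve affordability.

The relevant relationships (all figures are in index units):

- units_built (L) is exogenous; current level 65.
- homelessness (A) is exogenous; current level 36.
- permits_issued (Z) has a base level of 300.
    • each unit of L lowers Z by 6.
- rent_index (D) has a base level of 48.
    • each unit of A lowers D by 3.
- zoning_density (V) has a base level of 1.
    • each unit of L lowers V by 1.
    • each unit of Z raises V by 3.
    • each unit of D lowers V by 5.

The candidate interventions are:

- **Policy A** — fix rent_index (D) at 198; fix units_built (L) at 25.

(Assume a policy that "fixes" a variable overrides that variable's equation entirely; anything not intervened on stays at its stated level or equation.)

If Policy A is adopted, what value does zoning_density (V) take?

-564

Policy A (D := 198, L := 25):
  L = 25
  A = 36
  Z = 300 − 6·25 = 150
  D = 198
  V = 1 − 25 + 3·150 − 5·198 = -564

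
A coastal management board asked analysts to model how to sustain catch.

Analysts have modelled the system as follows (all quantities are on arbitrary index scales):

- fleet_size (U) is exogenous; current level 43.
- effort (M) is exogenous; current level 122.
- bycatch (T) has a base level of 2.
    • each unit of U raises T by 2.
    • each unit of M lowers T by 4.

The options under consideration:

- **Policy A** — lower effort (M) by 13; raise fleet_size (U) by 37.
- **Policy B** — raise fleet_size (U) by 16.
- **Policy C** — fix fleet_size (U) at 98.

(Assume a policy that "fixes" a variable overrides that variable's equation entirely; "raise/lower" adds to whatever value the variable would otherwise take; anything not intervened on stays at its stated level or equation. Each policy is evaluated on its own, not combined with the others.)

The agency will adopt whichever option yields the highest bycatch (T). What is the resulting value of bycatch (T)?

Policy A (M − 13, U + 37):
  U = 43 + 37 = 80
  M = 122 − 13 = 109
  T = 2 + 2·80 − 4·109 = -274
Policy B (U + 16):
  U = 43 + 16 = 59
  M = 122
  T = 2 + 2·59 − 4·122 = -368
Policy C (U := 98):
  U = 98
  M = 122
  T = 2 + 2·98 − 4·122 = -290
Comparing — Policy A: T=-274, Policy B: T=-368, Policy C: T=-290. Highest is -274 (Policy A).

-274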